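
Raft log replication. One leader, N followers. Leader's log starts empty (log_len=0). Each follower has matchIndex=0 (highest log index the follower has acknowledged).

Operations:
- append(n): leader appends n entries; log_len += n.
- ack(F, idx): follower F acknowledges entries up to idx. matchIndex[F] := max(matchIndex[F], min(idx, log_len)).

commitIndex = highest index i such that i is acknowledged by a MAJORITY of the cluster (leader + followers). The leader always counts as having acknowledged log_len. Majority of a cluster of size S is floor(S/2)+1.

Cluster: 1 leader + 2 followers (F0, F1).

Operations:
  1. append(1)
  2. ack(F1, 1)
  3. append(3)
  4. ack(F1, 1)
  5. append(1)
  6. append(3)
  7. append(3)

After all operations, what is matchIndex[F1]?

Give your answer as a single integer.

Answer: 1

Derivation:
Op 1: append 1 -> log_len=1
Op 2: F1 acks idx 1 -> match: F0=0 F1=1; commitIndex=1
Op 3: append 3 -> log_len=4
Op 4: F1 acks idx 1 -> match: F0=0 F1=1; commitIndex=1
Op 5: append 1 -> log_len=5
Op 6: append 3 -> log_len=8
Op 7: append 3 -> log_len=11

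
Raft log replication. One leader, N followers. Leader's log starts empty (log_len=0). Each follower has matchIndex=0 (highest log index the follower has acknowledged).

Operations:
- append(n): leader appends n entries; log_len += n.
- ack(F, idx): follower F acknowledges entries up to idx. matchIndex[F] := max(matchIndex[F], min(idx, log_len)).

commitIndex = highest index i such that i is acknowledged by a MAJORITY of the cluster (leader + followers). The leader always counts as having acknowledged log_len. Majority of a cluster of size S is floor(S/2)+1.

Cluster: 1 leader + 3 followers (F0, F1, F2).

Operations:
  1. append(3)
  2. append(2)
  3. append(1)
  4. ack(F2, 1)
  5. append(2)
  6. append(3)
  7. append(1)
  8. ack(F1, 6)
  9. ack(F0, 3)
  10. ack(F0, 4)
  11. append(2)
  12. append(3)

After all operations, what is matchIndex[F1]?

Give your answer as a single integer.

Answer: 6

Derivation:
Op 1: append 3 -> log_len=3
Op 2: append 2 -> log_len=5
Op 3: append 1 -> log_len=6
Op 4: F2 acks idx 1 -> match: F0=0 F1=0 F2=1; commitIndex=0
Op 5: append 2 -> log_len=8
Op 6: append 3 -> log_len=11
Op 7: append 1 -> log_len=12
Op 8: F1 acks idx 6 -> match: F0=0 F1=6 F2=1; commitIndex=1
Op 9: F0 acks idx 3 -> match: F0=3 F1=6 F2=1; commitIndex=3
Op 10: F0 acks idx 4 -> match: F0=4 F1=6 F2=1; commitIndex=4
Op 11: append 2 -> log_len=14
Op 12: append 3 -> log_len=17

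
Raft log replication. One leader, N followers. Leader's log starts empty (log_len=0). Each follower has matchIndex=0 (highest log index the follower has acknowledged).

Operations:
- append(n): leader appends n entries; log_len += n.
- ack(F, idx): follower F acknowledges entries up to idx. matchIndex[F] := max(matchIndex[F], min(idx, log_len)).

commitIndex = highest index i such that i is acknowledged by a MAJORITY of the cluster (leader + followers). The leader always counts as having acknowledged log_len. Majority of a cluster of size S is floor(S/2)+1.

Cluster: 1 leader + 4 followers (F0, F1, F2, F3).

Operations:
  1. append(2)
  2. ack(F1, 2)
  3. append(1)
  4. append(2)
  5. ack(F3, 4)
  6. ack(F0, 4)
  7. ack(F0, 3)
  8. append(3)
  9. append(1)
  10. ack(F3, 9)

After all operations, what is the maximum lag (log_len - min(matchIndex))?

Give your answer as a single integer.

Answer: 9

Derivation:
Op 1: append 2 -> log_len=2
Op 2: F1 acks idx 2 -> match: F0=0 F1=2 F2=0 F3=0; commitIndex=0
Op 3: append 1 -> log_len=3
Op 4: append 2 -> log_len=5
Op 5: F3 acks idx 4 -> match: F0=0 F1=2 F2=0 F3=4; commitIndex=2
Op 6: F0 acks idx 4 -> match: F0=4 F1=2 F2=0 F3=4; commitIndex=4
Op 7: F0 acks idx 3 -> match: F0=4 F1=2 F2=0 F3=4; commitIndex=4
Op 8: append 3 -> log_len=8
Op 9: append 1 -> log_len=9
Op 10: F3 acks idx 9 -> match: F0=4 F1=2 F2=0 F3=9; commitIndex=4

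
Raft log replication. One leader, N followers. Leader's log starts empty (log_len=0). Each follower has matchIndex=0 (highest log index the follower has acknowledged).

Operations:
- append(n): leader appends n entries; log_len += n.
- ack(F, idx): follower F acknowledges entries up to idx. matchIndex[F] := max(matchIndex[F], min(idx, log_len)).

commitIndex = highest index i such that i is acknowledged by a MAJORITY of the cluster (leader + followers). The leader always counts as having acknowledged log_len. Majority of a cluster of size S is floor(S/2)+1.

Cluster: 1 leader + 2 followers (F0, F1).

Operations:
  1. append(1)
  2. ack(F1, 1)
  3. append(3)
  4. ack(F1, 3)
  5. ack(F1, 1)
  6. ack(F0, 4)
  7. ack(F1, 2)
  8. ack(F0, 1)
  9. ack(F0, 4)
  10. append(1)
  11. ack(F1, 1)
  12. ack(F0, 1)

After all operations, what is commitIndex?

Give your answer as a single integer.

Answer: 4

Derivation:
Op 1: append 1 -> log_len=1
Op 2: F1 acks idx 1 -> match: F0=0 F1=1; commitIndex=1
Op 3: append 3 -> log_len=4
Op 4: F1 acks idx 3 -> match: F0=0 F1=3; commitIndex=3
Op 5: F1 acks idx 1 -> match: F0=0 F1=3; commitIndex=3
Op 6: F0 acks idx 4 -> match: F0=4 F1=3; commitIndex=4
Op 7: F1 acks idx 2 -> match: F0=4 F1=3; commitIndex=4
Op 8: F0 acks idx 1 -> match: F0=4 F1=3; commitIndex=4
Op 9: F0 acks idx 4 -> match: F0=4 F1=3; commitIndex=4
Op 10: append 1 -> log_len=5
Op 11: F1 acks idx 1 -> match: F0=4 F1=3; commitIndex=4
Op 12: F0 acks idx 1 -> match: F0=4 F1=3; commitIndex=4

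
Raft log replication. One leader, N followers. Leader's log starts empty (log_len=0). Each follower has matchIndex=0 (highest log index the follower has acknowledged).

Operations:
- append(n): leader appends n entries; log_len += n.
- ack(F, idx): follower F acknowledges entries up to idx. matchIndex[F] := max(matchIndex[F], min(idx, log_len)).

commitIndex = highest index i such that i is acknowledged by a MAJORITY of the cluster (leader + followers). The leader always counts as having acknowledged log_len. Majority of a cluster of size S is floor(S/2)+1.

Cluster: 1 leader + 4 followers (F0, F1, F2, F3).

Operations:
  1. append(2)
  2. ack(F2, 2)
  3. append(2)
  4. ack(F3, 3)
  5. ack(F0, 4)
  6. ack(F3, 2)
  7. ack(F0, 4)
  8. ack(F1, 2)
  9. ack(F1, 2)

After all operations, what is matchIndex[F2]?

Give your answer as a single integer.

Op 1: append 2 -> log_len=2
Op 2: F2 acks idx 2 -> match: F0=0 F1=0 F2=2 F3=0; commitIndex=0
Op 3: append 2 -> log_len=4
Op 4: F3 acks idx 3 -> match: F0=0 F1=0 F2=2 F3=3; commitIndex=2
Op 5: F0 acks idx 4 -> match: F0=4 F1=0 F2=2 F3=3; commitIndex=3
Op 6: F3 acks idx 2 -> match: F0=4 F1=0 F2=2 F3=3; commitIndex=3
Op 7: F0 acks idx 4 -> match: F0=4 F1=0 F2=2 F3=3; commitIndex=3
Op 8: F1 acks idx 2 -> match: F0=4 F1=2 F2=2 F3=3; commitIndex=3
Op 9: F1 acks idx 2 -> match: F0=4 F1=2 F2=2 F3=3; commitIndex=3

Answer: 2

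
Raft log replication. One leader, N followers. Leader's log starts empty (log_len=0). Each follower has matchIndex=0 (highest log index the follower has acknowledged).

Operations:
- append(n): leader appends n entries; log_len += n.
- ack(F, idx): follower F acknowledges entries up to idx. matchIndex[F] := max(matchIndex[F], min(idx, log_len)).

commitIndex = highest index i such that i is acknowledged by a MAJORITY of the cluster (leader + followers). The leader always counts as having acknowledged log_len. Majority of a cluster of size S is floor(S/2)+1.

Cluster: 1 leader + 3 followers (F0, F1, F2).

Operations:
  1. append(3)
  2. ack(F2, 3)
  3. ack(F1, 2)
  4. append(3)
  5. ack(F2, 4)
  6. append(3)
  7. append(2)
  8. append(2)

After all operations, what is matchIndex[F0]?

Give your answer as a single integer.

Answer: 0

Derivation:
Op 1: append 3 -> log_len=3
Op 2: F2 acks idx 3 -> match: F0=0 F1=0 F2=3; commitIndex=0
Op 3: F1 acks idx 2 -> match: F0=0 F1=2 F2=3; commitIndex=2
Op 4: append 3 -> log_len=6
Op 5: F2 acks idx 4 -> match: F0=0 F1=2 F2=4; commitIndex=2
Op 6: append 3 -> log_len=9
Op 7: append 2 -> log_len=11
Op 8: append 2 -> log_len=13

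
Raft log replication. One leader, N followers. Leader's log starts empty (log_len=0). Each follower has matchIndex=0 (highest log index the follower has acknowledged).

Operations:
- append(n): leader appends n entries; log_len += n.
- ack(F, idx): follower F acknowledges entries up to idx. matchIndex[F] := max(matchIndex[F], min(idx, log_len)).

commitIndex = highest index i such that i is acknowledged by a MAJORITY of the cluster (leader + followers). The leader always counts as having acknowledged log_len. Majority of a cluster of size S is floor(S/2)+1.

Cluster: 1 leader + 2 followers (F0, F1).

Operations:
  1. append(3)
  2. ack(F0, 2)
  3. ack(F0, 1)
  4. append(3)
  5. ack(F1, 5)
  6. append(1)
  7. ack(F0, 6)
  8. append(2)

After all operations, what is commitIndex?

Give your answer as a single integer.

Answer: 6

Derivation:
Op 1: append 3 -> log_len=3
Op 2: F0 acks idx 2 -> match: F0=2 F1=0; commitIndex=2
Op 3: F0 acks idx 1 -> match: F0=2 F1=0; commitIndex=2
Op 4: append 3 -> log_len=6
Op 5: F1 acks idx 5 -> match: F0=2 F1=5; commitIndex=5
Op 6: append 1 -> log_len=7
Op 7: F0 acks idx 6 -> match: F0=6 F1=5; commitIndex=6
Op 8: append 2 -> log_len=9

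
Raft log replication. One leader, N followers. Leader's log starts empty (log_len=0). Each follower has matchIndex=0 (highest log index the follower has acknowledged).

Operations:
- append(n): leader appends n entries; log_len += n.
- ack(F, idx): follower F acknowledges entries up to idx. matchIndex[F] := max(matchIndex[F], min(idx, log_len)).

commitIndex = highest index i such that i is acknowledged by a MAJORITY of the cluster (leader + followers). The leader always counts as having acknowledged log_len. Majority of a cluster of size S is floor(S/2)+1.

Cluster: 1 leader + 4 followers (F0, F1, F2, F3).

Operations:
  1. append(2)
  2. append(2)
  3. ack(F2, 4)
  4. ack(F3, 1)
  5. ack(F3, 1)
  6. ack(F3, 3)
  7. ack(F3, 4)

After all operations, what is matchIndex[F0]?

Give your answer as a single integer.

Op 1: append 2 -> log_len=2
Op 2: append 2 -> log_len=4
Op 3: F2 acks idx 4 -> match: F0=0 F1=0 F2=4 F3=0; commitIndex=0
Op 4: F3 acks idx 1 -> match: F0=0 F1=0 F2=4 F3=1; commitIndex=1
Op 5: F3 acks idx 1 -> match: F0=0 F1=0 F2=4 F3=1; commitIndex=1
Op 6: F3 acks idx 3 -> match: F0=0 F1=0 F2=4 F3=3; commitIndex=3
Op 7: F3 acks idx 4 -> match: F0=0 F1=0 F2=4 F3=4; commitIndex=4

Answer: 0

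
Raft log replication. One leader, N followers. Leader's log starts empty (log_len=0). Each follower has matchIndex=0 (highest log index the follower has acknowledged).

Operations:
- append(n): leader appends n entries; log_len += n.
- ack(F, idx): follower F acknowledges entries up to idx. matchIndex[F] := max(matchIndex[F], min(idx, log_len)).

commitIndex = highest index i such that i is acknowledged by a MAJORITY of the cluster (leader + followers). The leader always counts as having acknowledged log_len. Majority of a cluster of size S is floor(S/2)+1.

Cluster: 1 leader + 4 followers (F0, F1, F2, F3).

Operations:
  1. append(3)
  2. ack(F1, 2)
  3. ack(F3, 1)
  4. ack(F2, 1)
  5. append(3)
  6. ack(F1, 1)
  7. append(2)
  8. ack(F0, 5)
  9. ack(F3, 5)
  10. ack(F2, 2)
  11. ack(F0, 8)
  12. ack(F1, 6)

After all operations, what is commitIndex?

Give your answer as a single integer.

Answer: 6

Derivation:
Op 1: append 3 -> log_len=3
Op 2: F1 acks idx 2 -> match: F0=0 F1=2 F2=0 F3=0; commitIndex=0
Op 3: F3 acks idx 1 -> match: F0=0 F1=2 F2=0 F3=1; commitIndex=1
Op 4: F2 acks idx 1 -> match: F0=0 F1=2 F2=1 F3=1; commitIndex=1
Op 5: append 3 -> log_len=6
Op 6: F1 acks idx 1 -> match: F0=0 F1=2 F2=1 F3=1; commitIndex=1
Op 7: append 2 -> log_len=8
Op 8: F0 acks idx 5 -> match: F0=5 F1=2 F2=1 F3=1; commitIndex=2
Op 9: F3 acks idx 5 -> match: F0=5 F1=2 F2=1 F3=5; commitIndex=5
Op 10: F2 acks idx 2 -> match: F0=5 F1=2 F2=2 F3=5; commitIndex=5
Op 11: F0 acks idx 8 -> match: F0=8 F1=2 F2=2 F3=5; commitIndex=5
Op 12: F1 acks idx 6 -> match: F0=8 F1=6 F2=2 F3=5; commitIndex=6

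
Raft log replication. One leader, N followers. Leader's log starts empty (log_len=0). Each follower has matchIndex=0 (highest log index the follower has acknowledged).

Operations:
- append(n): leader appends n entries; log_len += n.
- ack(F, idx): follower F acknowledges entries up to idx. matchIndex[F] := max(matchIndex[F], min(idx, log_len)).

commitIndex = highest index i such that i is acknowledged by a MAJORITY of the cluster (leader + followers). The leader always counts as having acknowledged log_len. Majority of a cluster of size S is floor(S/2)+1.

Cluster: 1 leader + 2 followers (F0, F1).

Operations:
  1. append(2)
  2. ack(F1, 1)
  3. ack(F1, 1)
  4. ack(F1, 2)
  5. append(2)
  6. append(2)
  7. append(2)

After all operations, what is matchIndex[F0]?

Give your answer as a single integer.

Answer: 0

Derivation:
Op 1: append 2 -> log_len=2
Op 2: F1 acks idx 1 -> match: F0=0 F1=1; commitIndex=1
Op 3: F1 acks idx 1 -> match: F0=0 F1=1; commitIndex=1
Op 4: F1 acks idx 2 -> match: F0=0 F1=2; commitIndex=2
Op 5: append 2 -> log_len=4
Op 6: append 2 -> log_len=6
Op 7: append 2 -> log_len=8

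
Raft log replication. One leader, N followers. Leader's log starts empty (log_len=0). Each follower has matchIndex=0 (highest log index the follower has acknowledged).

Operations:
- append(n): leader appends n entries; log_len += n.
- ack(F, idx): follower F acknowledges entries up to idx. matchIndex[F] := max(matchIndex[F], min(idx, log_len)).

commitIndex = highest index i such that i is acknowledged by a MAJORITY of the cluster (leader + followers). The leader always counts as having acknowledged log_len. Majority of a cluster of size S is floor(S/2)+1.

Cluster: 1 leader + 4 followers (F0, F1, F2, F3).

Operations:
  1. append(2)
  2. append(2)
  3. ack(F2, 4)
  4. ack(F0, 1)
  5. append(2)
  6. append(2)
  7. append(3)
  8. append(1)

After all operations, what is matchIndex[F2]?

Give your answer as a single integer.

Op 1: append 2 -> log_len=2
Op 2: append 2 -> log_len=4
Op 3: F2 acks idx 4 -> match: F0=0 F1=0 F2=4 F3=0; commitIndex=0
Op 4: F0 acks idx 1 -> match: F0=1 F1=0 F2=4 F3=0; commitIndex=1
Op 5: append 2 -> log_len=6
Op 6: append 2 -> log_len=8
Op 7: append 3 -> log_len=11
Op 8: append 1 -> log_len=12

Answer: 4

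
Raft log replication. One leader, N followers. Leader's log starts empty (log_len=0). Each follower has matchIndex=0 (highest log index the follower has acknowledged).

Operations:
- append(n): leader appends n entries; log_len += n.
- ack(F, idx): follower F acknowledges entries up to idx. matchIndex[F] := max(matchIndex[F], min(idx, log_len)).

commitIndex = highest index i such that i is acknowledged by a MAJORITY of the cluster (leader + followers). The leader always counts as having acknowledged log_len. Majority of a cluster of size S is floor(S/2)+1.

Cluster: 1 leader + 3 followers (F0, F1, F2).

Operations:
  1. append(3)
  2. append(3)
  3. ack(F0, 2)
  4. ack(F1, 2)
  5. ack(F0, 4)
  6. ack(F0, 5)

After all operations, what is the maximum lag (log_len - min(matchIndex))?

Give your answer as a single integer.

Answer: 6

Derivation:
Op 1: append 3 -> log_len=3
Op 2: append 3 -> log_len=6
Op 3: F0 acks idx 2 -> match: F0=2 F1=0 F2=0; commitIndex=0
Op 4: F1 acks idx 2 -> match: F0=2 F1=2 F2=0; commitIndex=2
Op 5: F0 acks idx 4 -> match: F0=4 F1=2 F2=0; commitIndex=2
Op 6: F0 acks idx 5 -> match: F0=5 F1=2 F2=0; commitIndex=2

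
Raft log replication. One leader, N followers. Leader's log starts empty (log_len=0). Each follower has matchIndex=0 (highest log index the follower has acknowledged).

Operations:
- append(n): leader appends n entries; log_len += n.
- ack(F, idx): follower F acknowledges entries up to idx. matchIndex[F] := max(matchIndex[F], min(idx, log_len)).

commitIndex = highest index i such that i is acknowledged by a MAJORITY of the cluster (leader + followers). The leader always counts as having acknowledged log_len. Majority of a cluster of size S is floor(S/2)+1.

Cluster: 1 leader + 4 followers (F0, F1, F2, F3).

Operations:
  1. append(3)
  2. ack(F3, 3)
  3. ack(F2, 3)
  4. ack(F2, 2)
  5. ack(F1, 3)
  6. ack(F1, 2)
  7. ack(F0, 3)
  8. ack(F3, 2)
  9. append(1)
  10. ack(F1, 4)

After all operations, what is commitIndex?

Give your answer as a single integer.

Answer: 3

Derivation:
Op 1: append 3 -> log_len=3
Op 2: F3 acks idx 3 -> match: F0=0 F1=0 F2=0 F3=3; commitIndex=0
Op 3: F2 acks idx 3 -> match: F0=0 F1=0 F2=3 F3=3; commitIndex=3
Op 4: F2 acks idx 2 -> match: F0=0 F1=0 F2=3 F3=3; commitIndex=3
Op 5: F1 acks idx 3 -> match: F0=0 F1=3 F2=3 F3=3; commitIndex=3
Op 6: F1 acks idx 2 -> match: F0=0 F1=3 F2=3 F3=3; commitIndex=3
Op 7: F0 acks idx 3 -> match: F0=3 F1=3 F2=3 F3=3; commitIndex=3
Op 8: F3 acks idx 2 -> match: F0=3 F1=3 F2=3 F3=3; commitIndex=3
Op 9: append 1 -> log_len=4
Op 10: F1 acks idx 4 -> match: F0=3 F1=4 F2=3 F3=3; commitIndex=3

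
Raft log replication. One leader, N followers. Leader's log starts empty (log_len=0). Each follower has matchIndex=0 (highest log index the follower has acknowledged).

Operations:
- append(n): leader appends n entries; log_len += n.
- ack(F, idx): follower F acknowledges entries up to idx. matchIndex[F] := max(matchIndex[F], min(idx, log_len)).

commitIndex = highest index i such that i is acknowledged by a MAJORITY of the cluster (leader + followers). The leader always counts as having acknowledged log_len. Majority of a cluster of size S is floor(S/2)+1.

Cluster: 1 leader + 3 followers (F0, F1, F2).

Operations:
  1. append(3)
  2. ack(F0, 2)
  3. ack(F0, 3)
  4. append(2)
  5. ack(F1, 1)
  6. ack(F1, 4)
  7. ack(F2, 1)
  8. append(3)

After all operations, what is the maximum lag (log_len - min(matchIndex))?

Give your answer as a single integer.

Answer: 7

Derivation:
Op 1: append 3 -> log_len=3
Op 2: F0 acks idx 2 -> match: F0=2 F1=0 F2=0; commitIndex=0
Op 3: F0 acks idx 3 -> match: F0=3 F1=0 F2=0; commitIndex=0
Op 4: append 2 -> log_len=5
Op 5: F1 acks idx 1 -> match: F0=3 F1=1 F2=0; commitIndex=1
Op 6: F1 acks idx 4 -> match: F0=3 F1=4 F2=0; commitIndex=3
Op 7: F2 acks idx 1 -> match: F0=3 F1=4 F2=1; commitIndex=3
Op 8: append 3 -> log_len=8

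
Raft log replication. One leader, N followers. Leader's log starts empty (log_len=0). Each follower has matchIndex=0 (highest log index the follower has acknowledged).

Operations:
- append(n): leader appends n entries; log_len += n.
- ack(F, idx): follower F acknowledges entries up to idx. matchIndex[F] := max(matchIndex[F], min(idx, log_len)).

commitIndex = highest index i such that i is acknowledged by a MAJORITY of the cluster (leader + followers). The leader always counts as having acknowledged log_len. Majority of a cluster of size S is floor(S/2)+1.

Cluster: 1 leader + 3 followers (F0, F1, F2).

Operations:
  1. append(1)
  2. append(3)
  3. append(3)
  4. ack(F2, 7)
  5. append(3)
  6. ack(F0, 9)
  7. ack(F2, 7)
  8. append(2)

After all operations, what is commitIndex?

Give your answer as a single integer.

Op 1: append 1 -> log_len=1
Op 2: append 3 -> log_len=4
Op 3: append 3 -> log_len=7
Op 4: F2 acks idx 7 -> match: F0=0 F1=0 F2=7; commitIndex=0
Op 5: append 3 -> log_len=10
Op 6: F0 acks idx 9 -> match: F0=9 F1=0 F2=7; commitIndex=7
Op 7: F2 acks idx 7 -> match: F0=9 F1=0 F2=7; commitIndex=7
Op 8: append 2 -> log_len=12

Answer: 7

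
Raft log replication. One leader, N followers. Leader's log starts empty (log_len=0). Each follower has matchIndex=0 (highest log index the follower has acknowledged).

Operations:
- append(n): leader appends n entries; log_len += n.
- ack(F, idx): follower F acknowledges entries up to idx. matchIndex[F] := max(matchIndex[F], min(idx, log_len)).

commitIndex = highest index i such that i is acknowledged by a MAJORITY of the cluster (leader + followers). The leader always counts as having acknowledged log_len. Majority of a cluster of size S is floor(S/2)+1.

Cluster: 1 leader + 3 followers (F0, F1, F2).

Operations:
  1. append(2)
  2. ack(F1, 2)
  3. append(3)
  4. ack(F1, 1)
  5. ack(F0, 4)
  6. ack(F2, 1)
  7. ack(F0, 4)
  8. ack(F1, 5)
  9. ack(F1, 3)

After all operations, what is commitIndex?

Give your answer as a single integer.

Op 1: append 2 -> log_len=2
Op 2: F1 acks idx 2 -> match: F0=0 F1=2 F2=0; commitIndex=0
Op 3: append 3 -> log_len=5
Op 4: F1 acks idx 1 -> match: F0=0 F1=2 F2=0; commitIndex=0
Op 5: F0 acks idx 4 -> match: F0=4 F1=2 F2=0; commitIndex=2
Op 6: F2 acks idx 1 -> match: F0=4 F1=2 F2=1; commitIndex=2
Op 7: F0 acks idx 4 -> match: F0=4 F1=2 F2=1; commitIndex=2
Op 8: F1 acks idx 5 -> match: F0=4 F1=5 F2=1; commitIndex=4
Op 9: F1 acks idx 3 -> match: F0=4 F1=5 F2=1; commitIndex=4

Answer: 4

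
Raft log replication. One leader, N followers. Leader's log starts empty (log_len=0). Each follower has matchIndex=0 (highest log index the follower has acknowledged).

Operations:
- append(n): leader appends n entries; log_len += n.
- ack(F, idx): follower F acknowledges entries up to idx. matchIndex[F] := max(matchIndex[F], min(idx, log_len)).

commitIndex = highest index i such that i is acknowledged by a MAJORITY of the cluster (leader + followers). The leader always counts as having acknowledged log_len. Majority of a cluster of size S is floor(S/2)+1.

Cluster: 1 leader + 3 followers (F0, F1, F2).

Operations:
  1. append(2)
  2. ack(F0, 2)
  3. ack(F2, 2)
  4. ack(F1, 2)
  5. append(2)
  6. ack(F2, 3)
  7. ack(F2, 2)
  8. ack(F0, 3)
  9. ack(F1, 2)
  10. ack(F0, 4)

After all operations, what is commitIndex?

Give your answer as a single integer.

Op 1: append 2 -> log_len=2
Op 2: F0 acks idx 2 -> match: F0=2 F1=0 F2=0; commitIndex=0
Op 3: F2 acks idx 2 -> match: F0=2 F1=0 F2=2; commitIndex=2
Op 4: F1 acks idx 2 -> match: F0=2 F1=2 F2=2; commitIndex=2
Op 5: append 2 -> log_len=4
Op 6: F2 acks idx 3 -> match: F0=2 F1=2 F2=3; commitIndex=2
Op 7: F2 acks idx 2 -> match: F0=2 F1=2 F2=3; commitIndex=2
Op 8: F0 acks idx 3 -> match: F0=3 F1=2 F2=3; commitIndex=3
Op 9: F1 acks idx 2 -> match: F0=3 F1=2 F2=3; commitIndex=3
Op 10: F0 acks idx 4 -> match: F0=4 F1=2 F2=3; commitIndex=3

Answer: 3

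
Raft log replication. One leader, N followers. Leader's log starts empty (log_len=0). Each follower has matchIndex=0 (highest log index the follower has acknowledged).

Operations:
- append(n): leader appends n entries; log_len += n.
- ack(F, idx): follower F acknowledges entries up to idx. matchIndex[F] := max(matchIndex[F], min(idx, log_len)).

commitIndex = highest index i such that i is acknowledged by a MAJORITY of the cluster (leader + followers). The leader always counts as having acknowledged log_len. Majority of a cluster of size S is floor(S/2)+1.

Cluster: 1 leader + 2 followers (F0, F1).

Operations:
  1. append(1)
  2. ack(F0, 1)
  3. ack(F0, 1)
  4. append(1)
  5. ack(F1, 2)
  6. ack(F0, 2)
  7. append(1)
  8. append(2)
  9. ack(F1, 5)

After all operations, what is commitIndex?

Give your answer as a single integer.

Op 1: append 1 -> log_len=1
Op 2: F0 acks idx 1 -> match: F0=1 F1=0; commitIndex=1
Op 3: F0 acks idx 1 -> match: F0=1 F1=0; commitIndex=1
Op 4: append 1 -> log_len=2
Op 5: F1 acks idx 2 -> match: F0=1 F1=2; commitIndex=2
Op 6: F0 acks idx 2 -> match: F0=2 F1=2; commitIndex=2
Op 7: append 1 -> log_len=3
Op 8: append 2 -> log_len=5
Op 9: F1 acks idx 5 -> match: F0=2 F1=5; commitIndex=5

Answer: 5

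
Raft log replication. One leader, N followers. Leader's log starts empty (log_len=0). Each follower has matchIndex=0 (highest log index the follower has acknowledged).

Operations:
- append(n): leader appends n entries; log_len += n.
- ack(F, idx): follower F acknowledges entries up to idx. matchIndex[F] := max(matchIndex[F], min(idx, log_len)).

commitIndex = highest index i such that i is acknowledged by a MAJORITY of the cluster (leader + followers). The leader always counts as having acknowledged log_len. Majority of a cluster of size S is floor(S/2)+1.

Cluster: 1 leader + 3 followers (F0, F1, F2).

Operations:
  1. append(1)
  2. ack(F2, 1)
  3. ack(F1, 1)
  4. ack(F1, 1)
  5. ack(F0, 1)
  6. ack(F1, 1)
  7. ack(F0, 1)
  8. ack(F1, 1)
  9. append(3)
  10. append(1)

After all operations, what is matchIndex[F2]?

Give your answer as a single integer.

Op 1: append 1 -> log_len=1
Op 2: F2 acks idx 1 -> match: F0=0 F1=0 F2=1; commitIndex=0
Op 3: F1 acks idx 1 -> match: F0=0 F1=1 F2=1; commitIndex=1
Op 4: F1 acks idx 1 -> match: F0=0 F1=1 F2=1; commitIndex=1
Op 5: F0 acks idx 1 -> match: F0=1 F1=1 F2=1; commitIndex=1
Op 6: F1 acks idx 1 -> match: F0=1 F1=1 F2=1; commitIndex=1
Op 7: F0 acks idx 1 -> match: F0=1 F1=1 F2=1; commitIndex=1
Op 8: F1 acks idx 1 -> match: F0=1 F1=1 F2=1; commitIndex=1
Op 9: append 3 -> log_len=4
Op 10: append 1 -> log_len=5

Answer: 1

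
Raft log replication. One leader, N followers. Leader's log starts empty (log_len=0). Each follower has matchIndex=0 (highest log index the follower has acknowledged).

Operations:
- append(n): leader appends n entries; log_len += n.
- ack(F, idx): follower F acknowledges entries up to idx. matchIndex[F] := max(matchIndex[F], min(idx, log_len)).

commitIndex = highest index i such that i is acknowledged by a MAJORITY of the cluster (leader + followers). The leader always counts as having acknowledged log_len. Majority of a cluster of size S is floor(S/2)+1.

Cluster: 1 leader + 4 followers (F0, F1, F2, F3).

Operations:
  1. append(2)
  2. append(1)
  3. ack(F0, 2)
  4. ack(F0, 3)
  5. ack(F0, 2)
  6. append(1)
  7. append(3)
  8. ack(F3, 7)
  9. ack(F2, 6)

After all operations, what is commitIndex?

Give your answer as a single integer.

Op 1: append 2 -> log_len=2
Op 2: append 1 -> log_len=3
Op 3: F0 acks idx 2 -> match: F0=2 F1=0 F2=0 F3=0; commitIndex=0
Op 4: F0 acks idx 3 -> match: F0=3 F1=0 F2=0 F3=0; commitIndex=0
Op 5: F0 acks idx 2 -> match: F0=3 F1=0 F2=0 F3=0; commitIndex=0
Op 6: append 1 -> log_len=4
Op 7: append 3 -> log_len=7
Op 8: F3 acks idx 7 -> match: F0=3 F1=0 F2=0 F3=7; commitIndex=3
Op 9: F2 acks idx 6 -> match: F0=3 F1=0 F2=6 F3=7; commitIndex=6

Answer: 6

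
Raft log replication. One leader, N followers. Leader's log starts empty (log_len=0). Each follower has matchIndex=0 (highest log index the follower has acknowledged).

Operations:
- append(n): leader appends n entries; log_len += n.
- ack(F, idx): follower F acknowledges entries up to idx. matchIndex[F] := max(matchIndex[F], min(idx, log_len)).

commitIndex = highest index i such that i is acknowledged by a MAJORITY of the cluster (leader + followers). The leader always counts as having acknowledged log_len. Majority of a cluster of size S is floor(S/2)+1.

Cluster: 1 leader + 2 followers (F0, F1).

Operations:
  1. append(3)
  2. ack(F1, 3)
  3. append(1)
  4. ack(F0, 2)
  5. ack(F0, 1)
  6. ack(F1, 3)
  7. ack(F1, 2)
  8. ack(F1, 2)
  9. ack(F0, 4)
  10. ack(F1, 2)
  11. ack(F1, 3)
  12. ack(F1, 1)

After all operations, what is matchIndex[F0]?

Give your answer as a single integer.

Op 1: append 3 -> log_len=3
Op 2: F1 acks idx 3 -> match: F0=0 F1=3; commitIndex=3
Op 3: append 1 -> log_len=4
Op 4: F0 acks idx 2 -> match: F0=2 F1=3; commitIndex=3
Op 5: F0 acks idx 1 -> match: F0=2 F1=3; commitIndex=3
Op 6: F1 acks idx 3 -> match: F0=2 F1=3; commitIndex=3
Op 7: F1 acks idx 2 -> match: F0=2 F1=3; commitIndex=3
Op 8: F1 acks idx 2 -> match: F0=2 F1=3; commitIndex=3
Op 9: F0 acks idx 4 -> match: F0=4 F1=3; commitIndex=4
Op 10: F1 acks idx 2 -> match: F0=4 F1=3; commitIndex=4
Op 11: F1 acks idx 3 -> match: F0=4 F1=3; commitIndex=4
Op 12: F1 acks idx 1 -> match: F0=4 F1=3; commitIndex=4

Answer: 4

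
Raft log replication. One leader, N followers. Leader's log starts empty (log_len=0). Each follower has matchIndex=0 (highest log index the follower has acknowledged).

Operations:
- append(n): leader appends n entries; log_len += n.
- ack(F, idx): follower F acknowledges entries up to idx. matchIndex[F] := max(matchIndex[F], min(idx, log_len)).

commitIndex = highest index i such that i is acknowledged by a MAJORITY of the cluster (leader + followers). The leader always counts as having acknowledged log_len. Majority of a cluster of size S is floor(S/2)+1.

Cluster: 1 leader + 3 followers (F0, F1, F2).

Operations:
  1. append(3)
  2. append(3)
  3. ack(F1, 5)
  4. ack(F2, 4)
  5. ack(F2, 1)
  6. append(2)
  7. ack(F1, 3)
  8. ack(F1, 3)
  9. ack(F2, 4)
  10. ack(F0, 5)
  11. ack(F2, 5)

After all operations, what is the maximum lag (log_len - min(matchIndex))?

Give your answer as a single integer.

Answer: 3

Derivation:
Op 1: append 3 -> log_len=3
Op 2: append 3 -> log_len=6
Op 3: F1 acks idx 5 -> match: F0=0 F1=5 F2=0; commitIndex=0
Op 4: F2 acks idx 4 -> match: F0=0 F1=5 F2=4; commitIndex=4
Op 5: F2 acks idx 1 -> match: F0=0 F1=5 F2=4; commitIndex=4
Op 6: append 2 -> log_len=8
Op 7: F1 acks idx 3 -> match: F0=0 F1=5 F2=4; commitIndex=4
Op 8: F1 acks idx 3 -> match: F0=0 F1=5 F2=4; commitIndex=4
Op 9: F2 acks idx 4 -> match: F0=0 F1=5 F2=4; commitIndex=4
Op 10: F0 acks idx 5 -> match: F0=5 F1=5 F2=4; commitIndex=5
Op 11: F2 acks idx 5 -> match: F0=5 F1=5 F2=5; commitIndex=5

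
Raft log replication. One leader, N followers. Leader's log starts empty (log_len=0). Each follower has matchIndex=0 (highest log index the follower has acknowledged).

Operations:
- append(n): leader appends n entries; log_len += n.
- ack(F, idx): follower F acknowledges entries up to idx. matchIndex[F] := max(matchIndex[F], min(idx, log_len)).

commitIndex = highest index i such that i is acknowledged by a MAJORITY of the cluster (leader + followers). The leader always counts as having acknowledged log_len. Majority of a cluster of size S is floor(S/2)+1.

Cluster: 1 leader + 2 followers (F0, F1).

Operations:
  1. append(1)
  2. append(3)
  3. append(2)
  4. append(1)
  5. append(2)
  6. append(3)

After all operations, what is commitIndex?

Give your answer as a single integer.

Op 1: append 1 -> log_len=1
Op 2: append 3 -> log_len=4
Op 3: append 2 -> log_len=6
Op 4: append 1 -> log_len=7
Op 5: append 2 -> log_len=9
Op 6: append 3 -> log_len=12

Answer: 0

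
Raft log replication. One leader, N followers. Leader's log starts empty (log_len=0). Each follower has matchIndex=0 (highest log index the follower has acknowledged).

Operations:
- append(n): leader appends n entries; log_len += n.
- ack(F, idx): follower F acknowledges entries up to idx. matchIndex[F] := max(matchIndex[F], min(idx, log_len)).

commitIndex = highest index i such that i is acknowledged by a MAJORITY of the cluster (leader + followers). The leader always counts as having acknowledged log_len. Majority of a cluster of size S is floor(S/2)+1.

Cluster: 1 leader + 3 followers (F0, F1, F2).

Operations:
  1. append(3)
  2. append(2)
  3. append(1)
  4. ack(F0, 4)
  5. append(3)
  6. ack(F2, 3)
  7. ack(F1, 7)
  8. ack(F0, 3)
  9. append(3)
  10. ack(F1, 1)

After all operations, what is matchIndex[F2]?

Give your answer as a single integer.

Answer: 3

Derivation:
Op 1: append 3 -> log_len=3
Op 2: append 2 -> log_len=5
Op 3: append 1 -> log_len=6
Op 4: F0 acks idx 4 -> match: F0=4 F1=0 F2=0; commitIndex=0
Op 5: append 3 -> log_len=9
Op 6: F2 acks idx 3 -> match: F0=4 F1=0 F2=3; commitIndex=3
Op 7: F1 acks idx 7 -> match: F0=4 F1=7 F2=3; commitIndex=4
Op 8: F0 acks idx 3 -> match: F0=4 F1=7 F2=3; commitIndex=4
Op 9: append 3 -> log_len=12
Op 10: F1 acks idx 1 -> match: F0=4 F1=7 F2=3; commitIndex=4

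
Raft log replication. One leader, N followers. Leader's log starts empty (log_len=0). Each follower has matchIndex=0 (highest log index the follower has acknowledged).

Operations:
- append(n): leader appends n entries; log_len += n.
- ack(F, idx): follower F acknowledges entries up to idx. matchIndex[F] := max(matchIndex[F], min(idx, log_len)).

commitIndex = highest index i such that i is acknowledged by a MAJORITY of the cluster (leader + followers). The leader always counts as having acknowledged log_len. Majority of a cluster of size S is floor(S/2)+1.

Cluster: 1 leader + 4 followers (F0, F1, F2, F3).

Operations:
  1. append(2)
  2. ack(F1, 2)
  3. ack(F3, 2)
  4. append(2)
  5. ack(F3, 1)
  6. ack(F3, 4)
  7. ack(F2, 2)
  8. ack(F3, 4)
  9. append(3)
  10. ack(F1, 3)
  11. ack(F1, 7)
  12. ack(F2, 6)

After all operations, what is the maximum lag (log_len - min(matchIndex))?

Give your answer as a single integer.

Op 1: append 2 -> log_len=2
Op 2: F1 acks idx 2 -> match: F0=0 F1=2 F2=0 F3=0; commitIndex=0
Op 3: F3 acks idx 2 -> match: F0=0 F1=2 F2=0 F3=2; commitIndex=2
Op 4: append 2 -> log_len=4
Op 5: F3 acks idx 1 -> match: F0=0 F1=2 F2=0 F3=2; commitIndex=2
Op 6: F3 acks idx 4 -> match: F0=0 F1=2 F2=0 F3=4; commitIndex=2
Op 7: F2 acks idx 2 -> match: F0=0 F1=2 F2=2 F3=4; commitIndex=2
Op 8: F3 acks idx 4 -> match: F0=0 F1=2 F2=2 F3=4; commitIndex=2
Op 9: append 3 -> log_len=7
Op 10: F1 acks idx 3 -> match: F0=0 F1=3 F2=2 F3=4; commitIndex=3
Op 11: F1 acks idx 7 -> match: F0=0 F1=7 F2=2 F3=4; commitIndex=4
Op 12: F2 acks idx 6 -> match: F0=0 F1=7 F2=6 F3=4; commitIndex=6

Answer: 7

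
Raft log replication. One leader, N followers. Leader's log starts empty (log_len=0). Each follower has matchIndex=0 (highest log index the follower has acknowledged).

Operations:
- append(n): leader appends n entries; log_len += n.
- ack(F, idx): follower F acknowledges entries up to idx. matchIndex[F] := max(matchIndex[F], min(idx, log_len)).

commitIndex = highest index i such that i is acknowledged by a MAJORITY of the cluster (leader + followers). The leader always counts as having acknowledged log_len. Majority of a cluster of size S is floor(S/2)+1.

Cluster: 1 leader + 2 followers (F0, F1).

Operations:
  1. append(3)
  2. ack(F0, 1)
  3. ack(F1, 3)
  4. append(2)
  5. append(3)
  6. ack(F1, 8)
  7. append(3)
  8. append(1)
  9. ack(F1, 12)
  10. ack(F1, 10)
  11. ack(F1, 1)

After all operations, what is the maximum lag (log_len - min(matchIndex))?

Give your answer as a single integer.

Answer: 11

Derivation:
Op 1: append 3 -> log_len=3
Op 2: F0 acks idx 1 -> match: F0=1 F1=0; commitIndex=1
Op 3: F1 acks idx 3 -> match: F0=1 F1=3; commitIndex=3
Op 4: append 2 -> log_len=5
Op 5: append 3 -> log_len=8
Op 6: F1 acks idx 8 -> match: F0=1 F1=8; commitIndex=8
Op 7: append 3 -> log_len=11
Op 8: append 1 -> log_len=12
Op 9: F1 acks idx 12 -> match: F0=1 F1=12; commitIndex=12
Op 10: F1 acks idx 10 -> match: F0=1 F1=12; commitIndex=12
Op 11: F1 acks idx 1 -> match: F0=1 F1=12; commitIndex=12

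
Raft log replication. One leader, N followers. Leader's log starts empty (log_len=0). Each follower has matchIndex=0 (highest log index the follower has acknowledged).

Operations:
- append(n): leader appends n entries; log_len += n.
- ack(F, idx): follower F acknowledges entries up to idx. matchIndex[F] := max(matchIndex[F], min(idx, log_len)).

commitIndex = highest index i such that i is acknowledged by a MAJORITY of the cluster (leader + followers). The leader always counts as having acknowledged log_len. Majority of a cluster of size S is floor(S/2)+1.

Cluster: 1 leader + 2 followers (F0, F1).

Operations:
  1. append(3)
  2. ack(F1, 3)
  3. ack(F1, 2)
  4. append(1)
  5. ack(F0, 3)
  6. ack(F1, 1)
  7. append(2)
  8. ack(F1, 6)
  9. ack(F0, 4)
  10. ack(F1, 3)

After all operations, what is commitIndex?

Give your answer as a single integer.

Answer: 6

Derivation:
Op 1: append 3 -> log_len=3
Op 2: F1 acks idx 3 -> match: F0=0 F1=3; commitIndex=3
Op 3: F1 acks idx 2 -> match: F0=0 F1=3; commitIndex=3
Op 4: append 1 -> log_len=4
Op 5: F0 acks idx 3 -> match: F0=3 F1=3; commitIndex=3
Op 6: F1 acks idx 1 -> match: F0=3 F1=3; commitIndex=3
Op 7: append 2 -> log_len=6
Op 8: F1 acks idx 6 -> match: F0=3 F1=6; commitIndex=6
Op 9: F0 acks idx 4 -> match: F0=4 F1=6; commitIndex=6
Op 10: F1 acks idx 3 -> match: F0=4 F1=6; commitIndex=6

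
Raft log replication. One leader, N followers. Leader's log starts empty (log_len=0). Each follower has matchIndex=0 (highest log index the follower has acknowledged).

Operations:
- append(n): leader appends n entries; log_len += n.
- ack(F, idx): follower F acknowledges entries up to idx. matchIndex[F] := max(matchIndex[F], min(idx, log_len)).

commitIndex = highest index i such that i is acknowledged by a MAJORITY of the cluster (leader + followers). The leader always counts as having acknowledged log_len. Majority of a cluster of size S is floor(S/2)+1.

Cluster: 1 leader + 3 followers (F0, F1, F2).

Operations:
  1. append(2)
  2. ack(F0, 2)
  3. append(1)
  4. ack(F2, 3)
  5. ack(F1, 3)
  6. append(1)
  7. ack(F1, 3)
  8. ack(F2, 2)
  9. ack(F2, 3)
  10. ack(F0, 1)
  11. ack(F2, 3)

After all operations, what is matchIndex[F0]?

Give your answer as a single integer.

Op 1: append 2 -> log_len=2
Op 2: F0 acks idx 2 -> match: F0=2 F1=0 F2=0; commitIndex=0
Op 3: append 1 -> log_len=3
Op 4: F2 acks idx 3 -> match: F0=2 F1=0 F2=3; commitIndex=2
Op 5: F1 acks idx 3 -> match: F0=2 F1=3 F2=3; commitIndex=3
Op 6: append 1 -> log_len=4
Op 7: F1 acks idx 3 -> match: F0=2 F1=3 F2=3; commitIndex=3
Op 8: F2 acks idx 2 -> match: F0=2 F1=3 F2=3; commitIndex=3
Op 9: F2 acks idx 3 -> match: F0=2 F1=3 F2=3; commitIndex=3
Op 10: F0 acks idx 1 -> match: F0=2 F1=3 F2=3; commitIndex=3
Op 11: F2 acks idx 3 -> match: F0=2 F1=3 F2=3; commitIndex=3

Answer: 2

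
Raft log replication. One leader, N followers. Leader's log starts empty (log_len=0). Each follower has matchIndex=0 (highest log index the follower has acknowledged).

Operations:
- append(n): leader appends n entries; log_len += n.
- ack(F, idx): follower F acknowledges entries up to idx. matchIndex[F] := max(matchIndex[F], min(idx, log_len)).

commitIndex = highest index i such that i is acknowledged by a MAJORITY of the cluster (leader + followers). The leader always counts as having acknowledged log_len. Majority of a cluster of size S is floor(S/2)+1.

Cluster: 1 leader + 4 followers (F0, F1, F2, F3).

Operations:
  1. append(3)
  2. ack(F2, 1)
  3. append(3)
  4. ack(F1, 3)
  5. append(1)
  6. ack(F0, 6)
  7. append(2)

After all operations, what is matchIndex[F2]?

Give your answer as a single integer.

Answer: 1

Derivation:
Op 1: append 3 -> log_len=3
Op 2: F2 acks idx 1 -> match: F0=0 F1=0 F2=1 F3=0; commitIndex=0
Op 3: append 3 -> log_len=6
Op 4: F1 acks idx 3 -> match: F0=0 F1=3 F2=1 F3=0; commitIndex=1
Op 5: append 1 -> log_len=7
Op 6: F0 acks idx 6 -> match: F0=6 F1=3 F2=1 F3=0; commitIndex=3
Op 7: append 2 -> log_len=9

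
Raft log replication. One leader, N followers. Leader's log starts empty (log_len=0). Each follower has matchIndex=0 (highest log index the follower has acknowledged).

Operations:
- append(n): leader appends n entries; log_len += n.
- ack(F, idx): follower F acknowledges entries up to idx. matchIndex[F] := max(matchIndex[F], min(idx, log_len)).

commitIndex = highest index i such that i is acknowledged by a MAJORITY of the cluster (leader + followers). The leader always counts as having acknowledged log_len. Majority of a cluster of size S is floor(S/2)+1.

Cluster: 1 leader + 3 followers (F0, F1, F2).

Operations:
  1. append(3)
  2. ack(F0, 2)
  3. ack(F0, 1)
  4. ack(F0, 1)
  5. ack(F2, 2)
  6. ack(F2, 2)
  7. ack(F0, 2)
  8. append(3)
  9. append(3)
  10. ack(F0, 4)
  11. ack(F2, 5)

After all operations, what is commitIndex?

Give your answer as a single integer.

Answer: 4

Derivation:
Op 1: append 3 -> log_len=3
Op 2: F0 acks idx 2 -> match: F0=2 F1=0 F2=0; commitIndex=0
Op 3: F0 acks idx 1 -> match: F0=2 F1=0 F2=0; commitIndex=0
Op 4: F0 acks idx 1 -> match: F0=2 F1=0 F2=0; commitIndex=0
Op 5: F2 acks idx 2 -> match: F0=2 F1=0 F2=2; commitIndex=2
Op 6: F2 acks idx 2 -> match: F0=2 F1=0 F2=2; commitIndex=2
Op 7: F0 acks idx 2 -> match: F0=2 F1=0 F2=2; commitIndex=2
Op 8: append 3 -> log_len=6
Op 9: append 3 -> log_len=9
Op 10: F0 acks idx 4 -> match: F0=4 F1=0 F2=2; commitIndex=2
Op 11: F2 acks idx 5 -> match: F0=4 F1=0 F2=5; commitIndex=4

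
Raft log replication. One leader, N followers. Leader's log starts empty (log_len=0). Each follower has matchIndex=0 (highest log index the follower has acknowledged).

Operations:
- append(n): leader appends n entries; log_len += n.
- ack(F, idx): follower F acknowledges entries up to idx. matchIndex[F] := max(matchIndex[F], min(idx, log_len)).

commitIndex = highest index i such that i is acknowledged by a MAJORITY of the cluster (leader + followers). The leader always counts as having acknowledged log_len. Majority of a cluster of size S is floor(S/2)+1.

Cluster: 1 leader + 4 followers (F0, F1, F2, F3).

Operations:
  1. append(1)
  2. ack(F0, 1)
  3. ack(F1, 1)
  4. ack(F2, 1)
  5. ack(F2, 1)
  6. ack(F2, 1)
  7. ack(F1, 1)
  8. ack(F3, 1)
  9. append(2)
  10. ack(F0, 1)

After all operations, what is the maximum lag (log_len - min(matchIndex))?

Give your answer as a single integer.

Op 1: append 1 -> log_len=1
Op 2: F0 acks idx 1 -> match: F0=1 F1=0 F2=0 F3=0; commitIndex=0
Op 3: F1 acks idx 1 -> match: F0=1 F1=1 F2=0 F3=0; commitIndex=1
Op 4: F2 acks idx 1 -> match: F0=1 F1=1 F2=1 F3=0; commitIndex=1
Op 5: F2 acks idx 1 -> match: F0=1 F1=1 F2=1 F3=0; commitIndex=1
Op 6: F2 acks idx 1 -> match: F0=1 F1=1 F2=1 F3=0; commitIndex=1
Op 7: F1 acks idx 1 -> match: F0=1 F1=1 F2=1 F3=0; commitIndex=1
Op 8: F3 acks idx 1 -> match: F0=1 F1=1 F2=1 F3=1; commitIndex=1
Op 9: append 2 -> log_len=3
Op 10: F0 acks idx 1 -> match: F0=1 F1=1 F2=1 F3=1; commitIndex=1

Answer: 2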